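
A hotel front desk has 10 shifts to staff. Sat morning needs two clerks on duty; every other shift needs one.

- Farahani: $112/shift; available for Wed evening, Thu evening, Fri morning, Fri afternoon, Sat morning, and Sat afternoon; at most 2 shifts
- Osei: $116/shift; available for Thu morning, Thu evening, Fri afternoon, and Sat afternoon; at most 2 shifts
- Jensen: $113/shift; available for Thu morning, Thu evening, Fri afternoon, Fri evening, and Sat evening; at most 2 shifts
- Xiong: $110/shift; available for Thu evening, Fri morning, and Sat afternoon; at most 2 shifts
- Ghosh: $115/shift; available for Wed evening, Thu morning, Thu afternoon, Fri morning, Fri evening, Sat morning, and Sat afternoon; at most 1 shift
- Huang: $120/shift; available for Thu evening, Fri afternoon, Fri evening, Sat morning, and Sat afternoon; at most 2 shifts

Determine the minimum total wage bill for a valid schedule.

$1257

Thu afternoon can only be covered by Ghosh, so that assignment is forced.
Sat evening can only be covered by Jensen, so that assignment is forced.
Picking the cheapest available clerk for each shift independently would cost $1235, but that ignores the shift limits.
An optimal schedule: Wed evening→Farahani, Thu morning→Osei, Thu afternoon→Ghosh, Thu evening→Xiong, Fri morning→Xiong, Fri afternoon→Osei, Fri evening→Jensen, Sat morning→Farahani+Huang, Sat afternoon→Huang, Sat evening→Jensen.
Total: 112 + 116 + 115 + 110 + 110 + 116 + 113 + 112 + 120 + 120 + 113 = $1257.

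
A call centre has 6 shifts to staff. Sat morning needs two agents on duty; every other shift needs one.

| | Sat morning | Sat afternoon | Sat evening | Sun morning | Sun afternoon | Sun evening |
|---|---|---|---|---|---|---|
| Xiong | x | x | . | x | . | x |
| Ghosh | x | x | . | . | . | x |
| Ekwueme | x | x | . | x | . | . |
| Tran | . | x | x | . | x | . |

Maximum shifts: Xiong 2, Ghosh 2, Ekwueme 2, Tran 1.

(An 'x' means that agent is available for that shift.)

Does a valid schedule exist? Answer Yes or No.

No

Total capacity is 7 and 7 slots are needed, so capacity alone doesn't rule it out.
Shifts {Sat evening, Sun afternoon} need 2 worker-slots in total, but the agents available for any of those shifts (Tran) can supply at most 1 among them. So no valid schedule exists.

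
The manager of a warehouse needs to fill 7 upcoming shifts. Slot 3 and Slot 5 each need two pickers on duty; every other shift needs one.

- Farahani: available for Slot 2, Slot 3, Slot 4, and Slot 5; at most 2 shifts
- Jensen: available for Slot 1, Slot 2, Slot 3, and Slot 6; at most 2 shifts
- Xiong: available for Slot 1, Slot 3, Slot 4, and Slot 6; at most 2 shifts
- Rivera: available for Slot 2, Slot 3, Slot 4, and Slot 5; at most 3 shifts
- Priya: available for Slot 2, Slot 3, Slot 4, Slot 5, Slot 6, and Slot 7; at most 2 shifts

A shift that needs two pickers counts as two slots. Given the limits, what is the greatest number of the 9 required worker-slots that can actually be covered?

9

Total capacity across all pickers is 2+2+2+3+2 = 11, and 9 slots are needed, so at most 9 can be filled.
An assignment achieving 9: Slot 1→Jensen, Slot 2→Farahani, Slot 3→Xiong+Rivera, Slot 4→Xiong, Slot 5→Farahani+Rivera, Slot 6→Jensen, Slot 7→Priya.
Loads: Farahani 2/2, Jensen 2/2, Xiong 2/2, Rivera 2/3, Priya 1/2.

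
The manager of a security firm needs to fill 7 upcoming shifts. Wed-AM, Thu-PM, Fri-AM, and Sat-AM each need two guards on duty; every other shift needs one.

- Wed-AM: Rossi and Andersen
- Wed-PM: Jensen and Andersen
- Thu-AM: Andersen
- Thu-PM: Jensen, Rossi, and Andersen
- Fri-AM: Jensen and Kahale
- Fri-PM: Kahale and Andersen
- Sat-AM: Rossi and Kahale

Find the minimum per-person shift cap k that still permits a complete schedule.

3

With 4 guards and 11 worker-slots to fill, someone must work at least ⌈11/4⌉ = 3 shifts, so k ≥ 3.
k = 3 works: Wed-AM→Rossi+Andersen, Wed-PM→Jensen, Thu-AM→Andersen, Thu-PM→Jensen+Rossi, Fri-AM→Jensen+Kahale, Fri-PM→Kahale, Sat-AM→Rossi+Kahale.
Loads: Jensen 3, Rossi 3, Kahale 3, Andersen 2 — all ≤ 3.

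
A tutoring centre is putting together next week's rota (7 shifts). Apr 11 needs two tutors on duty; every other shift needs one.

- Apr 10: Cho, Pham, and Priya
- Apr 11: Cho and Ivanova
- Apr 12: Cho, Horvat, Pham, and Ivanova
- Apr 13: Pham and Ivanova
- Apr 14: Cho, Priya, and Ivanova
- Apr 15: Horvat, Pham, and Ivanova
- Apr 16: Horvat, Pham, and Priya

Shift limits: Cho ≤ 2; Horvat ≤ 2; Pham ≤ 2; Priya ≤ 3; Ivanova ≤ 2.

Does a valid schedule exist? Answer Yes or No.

Apr 11 can only be covered by Cho and Ivanova, so that assignment is forced.
One valid schedule: Apr 10→Cho, Apr 11→Cho+Ivanova, Apr 12→Pham, Apr 13→Pham, Apr 14→Priya, Apr 15→Horvat, Apr 16→Horvat.
Loads: Cho 2/2, Horvat 2/2, Pham 2/2, Priya 1/3, Ivanova 1/2 — all within limits.

Yes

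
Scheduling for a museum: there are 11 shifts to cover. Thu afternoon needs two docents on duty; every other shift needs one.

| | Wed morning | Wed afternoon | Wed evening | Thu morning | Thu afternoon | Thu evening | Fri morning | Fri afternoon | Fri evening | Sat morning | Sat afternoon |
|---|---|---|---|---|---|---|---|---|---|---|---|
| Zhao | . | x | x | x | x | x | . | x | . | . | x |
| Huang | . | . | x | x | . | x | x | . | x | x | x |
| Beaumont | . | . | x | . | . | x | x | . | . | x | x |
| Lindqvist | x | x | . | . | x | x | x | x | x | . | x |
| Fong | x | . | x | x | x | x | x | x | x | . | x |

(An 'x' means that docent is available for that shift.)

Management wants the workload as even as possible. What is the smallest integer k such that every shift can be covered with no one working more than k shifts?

3

With 5 docents and 12 worker-slots to fill, someone must work at least ⌈12/5⌉ = 3 shifts, so k ≥ 3.
k = 3 works: Wed morning→Lindqvist, Wed afternoon→Zhao, Wed evening→Huang, Thu morning→Zhao, Thu afternoon→Zhao+Lindqvist, Thu evening→Beaumont, Fri morning→Beaumont, Fri afternoon→Lindqvist, Fri evening→Huang, Sat morning→Huang, Sat afternoon→Beaumont.
Loads: Zhao 3, Huang 3, Beaumont 3, Lindqvist 3, Fong 0 — all ≤ 3.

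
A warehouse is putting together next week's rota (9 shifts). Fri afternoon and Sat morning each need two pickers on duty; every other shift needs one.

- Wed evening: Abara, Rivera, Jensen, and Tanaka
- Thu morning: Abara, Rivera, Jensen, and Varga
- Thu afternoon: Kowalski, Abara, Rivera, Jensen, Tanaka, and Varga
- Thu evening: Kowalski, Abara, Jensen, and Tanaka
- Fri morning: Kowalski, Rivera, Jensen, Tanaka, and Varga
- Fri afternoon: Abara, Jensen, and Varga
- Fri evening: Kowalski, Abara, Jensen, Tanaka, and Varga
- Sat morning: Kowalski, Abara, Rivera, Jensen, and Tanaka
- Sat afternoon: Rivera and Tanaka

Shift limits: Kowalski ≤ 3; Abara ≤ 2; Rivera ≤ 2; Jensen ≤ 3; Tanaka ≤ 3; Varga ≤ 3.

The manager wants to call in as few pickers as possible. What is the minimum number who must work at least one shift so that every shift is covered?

4

11 slots to fill and no one can take more than 3, so at least ⌈11/3⌉ = 4 pickers are needed.
Kowalski, Abara, Jensen, and Tanaka alone can cover everything: Wed evening→Jensen, Thu morning→Abara, Thu afternoon→Kowalski, Thu evening→Kowalski, Fri morning→Kowalski, Fri afternoon→Abara+Jensen, Fri evening→Tanaka, Sat morning→Jensen+Tanaka, Sat afternoon→Tanaka.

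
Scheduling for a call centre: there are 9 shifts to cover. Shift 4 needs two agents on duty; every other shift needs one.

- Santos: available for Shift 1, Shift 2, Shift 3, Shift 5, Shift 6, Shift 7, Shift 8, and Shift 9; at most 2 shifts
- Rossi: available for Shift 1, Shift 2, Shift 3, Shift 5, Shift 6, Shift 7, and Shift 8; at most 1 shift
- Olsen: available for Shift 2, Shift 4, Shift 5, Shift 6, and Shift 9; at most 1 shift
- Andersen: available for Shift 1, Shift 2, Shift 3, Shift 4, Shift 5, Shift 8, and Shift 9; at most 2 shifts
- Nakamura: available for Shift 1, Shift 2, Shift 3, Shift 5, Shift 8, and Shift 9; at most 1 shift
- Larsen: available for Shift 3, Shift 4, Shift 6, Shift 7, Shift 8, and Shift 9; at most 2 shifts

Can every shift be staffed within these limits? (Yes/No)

Total capacity is 2+1+1+2+1+2 = 9 but 10 worker-slots are needed — infeasible.

No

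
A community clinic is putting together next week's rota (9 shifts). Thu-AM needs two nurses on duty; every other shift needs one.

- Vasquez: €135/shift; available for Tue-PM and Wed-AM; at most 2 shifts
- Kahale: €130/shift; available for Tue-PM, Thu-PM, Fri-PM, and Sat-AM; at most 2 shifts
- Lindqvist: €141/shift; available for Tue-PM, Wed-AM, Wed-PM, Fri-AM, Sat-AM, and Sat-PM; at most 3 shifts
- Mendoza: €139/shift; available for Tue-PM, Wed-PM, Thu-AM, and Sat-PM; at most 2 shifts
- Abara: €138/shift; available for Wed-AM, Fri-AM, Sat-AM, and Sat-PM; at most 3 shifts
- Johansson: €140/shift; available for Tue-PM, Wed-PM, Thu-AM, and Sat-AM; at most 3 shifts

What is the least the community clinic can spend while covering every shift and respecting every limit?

€1362

Thu-AM can only be covered by Mendoza and Johansson, so that assignment is forced.
Thu-PM can only be covered by Kahale, so that assignment is forced.
Fri-PM can only be covered by Kahale, so that assignment is forced.
Picking the cheapest available nurse for each shift independently would cost €1349, but that ignores the shift limits.
An optimal schedule: Tue-PM→Vasquez, Wed-AM→Vasquez, Wed-PM→Mendoza, Thu-AM→Mendoza+Johansson, Thu-PM→Kahale, Fri-AM→Abara, Fri-PM→Kahale, Sat-AM→Abara, Sat-PM→Abara.
Total: 135 + 135 + 139 + 139 + 140 + 130 + 138 + 130 + 138 + 138 = €1362.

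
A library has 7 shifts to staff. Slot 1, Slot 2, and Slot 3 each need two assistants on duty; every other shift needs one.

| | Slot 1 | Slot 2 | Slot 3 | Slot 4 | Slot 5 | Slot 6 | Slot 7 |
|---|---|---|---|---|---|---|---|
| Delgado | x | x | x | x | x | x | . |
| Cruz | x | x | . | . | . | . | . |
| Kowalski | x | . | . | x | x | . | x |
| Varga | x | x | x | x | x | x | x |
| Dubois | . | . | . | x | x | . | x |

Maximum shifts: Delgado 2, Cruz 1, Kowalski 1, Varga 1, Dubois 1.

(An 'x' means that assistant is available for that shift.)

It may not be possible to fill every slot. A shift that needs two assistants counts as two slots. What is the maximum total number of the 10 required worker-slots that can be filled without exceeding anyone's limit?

6

Total capacity across all assistants is 2+1+1+1+1 = 6, and 10 slots are needed, so at most 6 can be filled.
An assignment achieving 6: Slot 2→Cruz, Slot 3→Delgado+Varga, Slot 4→Dubois, Slot 6→Delgado, Slot 7→Kowalski.
Loads: Delgado 2/2, Cruz 1/1, Kowalski 1/1, Varga 1/1, Dubois 1/1.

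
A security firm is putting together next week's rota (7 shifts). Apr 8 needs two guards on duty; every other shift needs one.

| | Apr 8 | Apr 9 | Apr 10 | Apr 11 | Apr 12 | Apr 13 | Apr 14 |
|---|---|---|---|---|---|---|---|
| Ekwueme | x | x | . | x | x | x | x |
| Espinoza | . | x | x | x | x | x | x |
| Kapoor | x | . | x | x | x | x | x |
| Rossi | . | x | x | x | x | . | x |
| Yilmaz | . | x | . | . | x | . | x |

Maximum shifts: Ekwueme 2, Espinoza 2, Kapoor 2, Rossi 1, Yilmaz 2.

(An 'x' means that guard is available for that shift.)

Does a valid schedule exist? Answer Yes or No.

Yes

Apr 8 can only be covered by Ekwueme and Kapoor, so that assignment is forced.
One valid schedule: Apr 8→Ekwueme+Kapoor, Apr 9→Espinoza, Apr 10→Espinoza, Apr 11→Kapoor, Apr 12→Rossi, Apr 13→Ekwueme, Apr 14→Yilmaz.
Loads: Ekwueme 2/2, Espinoza 2/2, Kapoor 2/2, Rossi 1/1, Yilmaz 1/2 — all within limits.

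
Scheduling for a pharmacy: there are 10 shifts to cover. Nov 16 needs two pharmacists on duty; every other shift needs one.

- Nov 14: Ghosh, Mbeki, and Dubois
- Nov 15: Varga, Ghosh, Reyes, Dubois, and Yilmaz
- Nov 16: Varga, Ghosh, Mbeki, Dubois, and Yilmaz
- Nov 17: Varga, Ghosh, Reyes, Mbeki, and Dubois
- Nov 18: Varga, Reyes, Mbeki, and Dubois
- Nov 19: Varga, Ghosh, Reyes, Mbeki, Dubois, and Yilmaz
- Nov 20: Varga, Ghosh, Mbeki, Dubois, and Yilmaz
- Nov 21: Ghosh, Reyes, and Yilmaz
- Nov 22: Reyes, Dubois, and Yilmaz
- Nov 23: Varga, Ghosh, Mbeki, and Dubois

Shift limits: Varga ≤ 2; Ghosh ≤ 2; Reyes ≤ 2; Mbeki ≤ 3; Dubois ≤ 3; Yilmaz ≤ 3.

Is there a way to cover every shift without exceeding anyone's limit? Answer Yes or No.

One valid schedule: Nov 14→Ghosh, Nov 15→Reyes, Nov 16→Dubois+Yilmaz, Nov 17→Mbeki, Nov 18→Varga, Nov 19→Mbeki, Nov 20→Mbeki, Nov 21→Ghosh, Nov 22→Reyes, Nov 23→Varga.
Loads: Varga 2/2, Ghosh 2/2, Reyes 2/2, Mbeki 3/3, Dubois 1/3, Yilmaz 1/3 — all within limits.

Yes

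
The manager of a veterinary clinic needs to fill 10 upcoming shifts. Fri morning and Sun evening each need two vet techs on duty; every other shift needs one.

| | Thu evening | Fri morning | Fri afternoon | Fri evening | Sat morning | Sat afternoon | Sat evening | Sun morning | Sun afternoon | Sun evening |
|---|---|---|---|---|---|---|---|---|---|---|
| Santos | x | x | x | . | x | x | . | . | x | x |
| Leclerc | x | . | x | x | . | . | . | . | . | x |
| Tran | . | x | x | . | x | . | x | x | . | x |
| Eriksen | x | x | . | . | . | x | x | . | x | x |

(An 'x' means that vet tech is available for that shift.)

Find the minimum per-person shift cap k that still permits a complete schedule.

3

With 4 vet techs and 12 worker-slots to fill, someone must work at least ⌈12/4⌉ = 3 shifts, so k ≥ 3.
k = 3 works: Thu evening→Eriksen, Fri morning→Tran+Eriksen, Fri afternoon→Leclerc, Fri evening→Leclerc, Sat morning→Santos, Sat afternoon→Santos, Sat evening→Tran, Sun morning→Tran, Sun afternoon→Santos, Sun evening→Leclerc+Eriksen.
Loads: Santos 3, Leclerc 3, Tran 3, Eriksen 3 — all ≤ 3.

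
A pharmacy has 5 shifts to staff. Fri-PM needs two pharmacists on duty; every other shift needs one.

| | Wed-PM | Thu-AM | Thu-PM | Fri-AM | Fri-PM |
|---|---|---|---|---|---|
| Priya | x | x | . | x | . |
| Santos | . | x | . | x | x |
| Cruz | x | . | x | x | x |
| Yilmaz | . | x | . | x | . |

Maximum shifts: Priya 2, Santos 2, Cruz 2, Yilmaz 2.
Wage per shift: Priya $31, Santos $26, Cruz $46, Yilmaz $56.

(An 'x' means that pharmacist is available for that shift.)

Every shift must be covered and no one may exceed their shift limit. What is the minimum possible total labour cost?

$206

Thu-PM can only be covered by Cruz, so that assignment is forced.
Fri-PM can only be covered by Santos and Cruz, so that assignment is forced.
Picking the cheapest available pharmacist for each shift independently would cost $201, but that ignores the shift limits.
An optimal schedule: Wed-PM→Priya, Thu-AM→Priya, Thu-PM→Cruz, Fri-AM→Santos, Fri-PM→Santos+Cruz.
Total: 31 + 31 + 46 + 26 + 26 + 46 = $206.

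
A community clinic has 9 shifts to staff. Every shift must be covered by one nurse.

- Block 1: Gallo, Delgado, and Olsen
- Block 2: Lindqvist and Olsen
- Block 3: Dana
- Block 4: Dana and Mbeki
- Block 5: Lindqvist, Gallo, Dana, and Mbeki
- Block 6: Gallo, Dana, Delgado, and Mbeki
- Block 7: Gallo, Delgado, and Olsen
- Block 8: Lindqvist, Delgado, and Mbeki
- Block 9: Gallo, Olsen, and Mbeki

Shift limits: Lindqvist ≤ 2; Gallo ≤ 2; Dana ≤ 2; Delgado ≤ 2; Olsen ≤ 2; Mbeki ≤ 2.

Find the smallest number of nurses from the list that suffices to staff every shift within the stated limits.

5

9 slots to fill and no one can take more than 2, so at least ⌈9/2⌉ = 5 nurses are needed.
Lindqvist, Gallo, Dana, Delgado, and Olsen alone can cover everything: Block 1→Delgado, Block 2→Lindqvist, Block 3→Dana, Block 4→Dana, Block 5→Gallo, Block 6→Delgado, Block 7→Olsen, Block 8→Lindqvist, Block 9→Gallo.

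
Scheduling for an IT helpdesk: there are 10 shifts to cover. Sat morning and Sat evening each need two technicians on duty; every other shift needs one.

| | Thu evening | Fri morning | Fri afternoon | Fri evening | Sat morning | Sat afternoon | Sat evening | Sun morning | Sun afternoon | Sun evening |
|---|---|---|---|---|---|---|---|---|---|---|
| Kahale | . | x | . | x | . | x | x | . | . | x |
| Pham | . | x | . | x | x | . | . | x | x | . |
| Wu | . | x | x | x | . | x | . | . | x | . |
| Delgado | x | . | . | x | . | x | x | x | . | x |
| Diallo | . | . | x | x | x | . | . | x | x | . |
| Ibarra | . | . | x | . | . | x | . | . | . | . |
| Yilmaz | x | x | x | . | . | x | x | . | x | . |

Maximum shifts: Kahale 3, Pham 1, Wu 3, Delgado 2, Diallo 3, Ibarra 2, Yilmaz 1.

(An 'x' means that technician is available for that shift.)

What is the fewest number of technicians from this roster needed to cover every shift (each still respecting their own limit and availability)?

12 slots to fill and no one can take more than 3, so at least ⌈12/3⌉ = 4 technicians are needed.
Any 4 technicians together have capacity at most 3+3+3+2 = 11 < 12 slots, so 4 can never suffice.
Kahale, Pham, Wu, Delgado, and Diallo alone can cover everything: Thu evening→Delgado, Fri morning→Kahale, Fri afternoon→Wu, Fri evening→Diallo, Sat morning→Pham+Diallo, Sat afternoon→Wu, Sat evening→Kahale+Delgado, Sun morning→Diallo, Sun afternoon→Wu, Sun evening→Kahale.

5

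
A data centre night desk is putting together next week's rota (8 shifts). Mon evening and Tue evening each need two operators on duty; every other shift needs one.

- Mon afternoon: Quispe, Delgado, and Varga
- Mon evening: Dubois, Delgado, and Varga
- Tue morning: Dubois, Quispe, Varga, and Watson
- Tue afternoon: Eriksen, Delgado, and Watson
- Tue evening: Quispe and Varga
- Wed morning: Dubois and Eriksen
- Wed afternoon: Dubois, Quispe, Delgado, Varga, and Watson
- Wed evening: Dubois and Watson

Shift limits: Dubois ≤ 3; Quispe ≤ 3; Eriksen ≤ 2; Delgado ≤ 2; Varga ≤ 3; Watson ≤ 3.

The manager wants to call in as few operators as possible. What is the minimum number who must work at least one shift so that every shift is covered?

10 slots to fill and no one can take more than 3, so at least ⌈10/3⌉ = 4 operators are needed.
Dubois, Quispe, Eriksen, and Varga alone can cover everything: Mon afternoon→Quispe, Mon evening→Dubois+Varga, Tue morning→Quispe, Tue afternoon→Eriksen, Tue evening→Quispe+Varga, Wed morning→Dubois, Wed afternoon→Varga, Wed evening→Dubois.

4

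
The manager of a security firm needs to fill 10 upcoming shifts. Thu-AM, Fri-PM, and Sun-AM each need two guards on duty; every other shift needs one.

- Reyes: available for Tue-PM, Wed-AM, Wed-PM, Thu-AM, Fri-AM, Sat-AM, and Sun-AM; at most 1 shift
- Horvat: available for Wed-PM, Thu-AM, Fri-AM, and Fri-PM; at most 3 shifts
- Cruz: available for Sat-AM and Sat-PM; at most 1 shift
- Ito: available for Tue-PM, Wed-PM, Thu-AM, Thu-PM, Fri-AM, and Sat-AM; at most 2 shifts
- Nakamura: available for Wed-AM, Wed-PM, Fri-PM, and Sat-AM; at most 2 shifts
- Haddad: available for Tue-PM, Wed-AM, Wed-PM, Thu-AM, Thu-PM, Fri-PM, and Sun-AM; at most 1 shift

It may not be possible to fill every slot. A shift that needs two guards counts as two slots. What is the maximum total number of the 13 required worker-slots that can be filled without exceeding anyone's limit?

10

Total capacity across all guards is 1+3+1+2+2+1 = 10, and 13 slots are needed, so at most 10 can be filled.
An assignment achieving 10: Tue-PM→Ito, Wed-AM→Nakamura, Thu-AM→Horvat, Thu-PM→Ito, Fri-AM→Horvat, Fri-PM→Horvat+Nakamura, Sat-PM→Cruz, Sun-AM→Reyes+Haddad.
Loads: Reyes 1/1, Horvat 3/3, Cruz 1/1, Ito 2/2, Nakamura 2/2, Haddad 1/1.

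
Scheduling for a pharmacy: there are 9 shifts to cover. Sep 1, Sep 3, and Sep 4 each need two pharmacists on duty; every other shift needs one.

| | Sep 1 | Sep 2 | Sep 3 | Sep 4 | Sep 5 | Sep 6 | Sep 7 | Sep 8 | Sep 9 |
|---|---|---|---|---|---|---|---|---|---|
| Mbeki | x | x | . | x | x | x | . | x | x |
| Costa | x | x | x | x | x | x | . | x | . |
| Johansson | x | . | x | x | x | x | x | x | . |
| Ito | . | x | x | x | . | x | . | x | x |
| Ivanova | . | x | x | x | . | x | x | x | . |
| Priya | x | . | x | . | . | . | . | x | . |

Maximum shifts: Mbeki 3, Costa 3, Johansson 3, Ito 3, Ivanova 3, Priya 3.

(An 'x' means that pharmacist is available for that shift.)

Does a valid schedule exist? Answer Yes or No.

Yes

One valid schedule: Sep 1→Costa+Johansson, Sep 2→Mbeki, Sep 3→Johansson+Ito, Sep 4→Ito+Ivanova, Sep 5→Mbeki, Sep 6→Costa, Sep 7→Johansson, Sep 8→Costa, Sep 9→Mbeki.
Loads: Mbeki 3/3, Costa 3/3, Johansson 3/3, Ito 2/3, Ivanova 1/3, Priya 0/3 — all within limits.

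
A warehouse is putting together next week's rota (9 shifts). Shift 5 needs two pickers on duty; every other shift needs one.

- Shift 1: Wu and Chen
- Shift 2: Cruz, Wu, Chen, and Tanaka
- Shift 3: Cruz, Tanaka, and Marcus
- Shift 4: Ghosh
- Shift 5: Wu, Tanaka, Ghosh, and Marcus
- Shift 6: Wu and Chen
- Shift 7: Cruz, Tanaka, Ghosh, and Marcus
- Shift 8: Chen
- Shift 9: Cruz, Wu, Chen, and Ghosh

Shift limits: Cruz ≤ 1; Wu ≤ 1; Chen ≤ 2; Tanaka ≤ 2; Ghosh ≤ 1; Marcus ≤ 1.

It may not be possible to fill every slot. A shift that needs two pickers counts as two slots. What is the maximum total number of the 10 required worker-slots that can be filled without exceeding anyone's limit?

Total capacity across all pickers is 1+1+2+2+1+1 = 8, and 10 slots are needed, so at most 8 can be filled.
An assignment achieving 8: Shift 1→Wu, Shift 2→Tanaka, Shift 3→Cruz, Shift 4→Ghosh, Shift 5→Tanaka+Marcus, Shift 6→Chen, Shift 8→Chen.
Loads: Cruz 1/1, Wu 1/1, Chen 2/2, Tanaka 2/2, Ghosh 1/1, Marcus 1/1.

8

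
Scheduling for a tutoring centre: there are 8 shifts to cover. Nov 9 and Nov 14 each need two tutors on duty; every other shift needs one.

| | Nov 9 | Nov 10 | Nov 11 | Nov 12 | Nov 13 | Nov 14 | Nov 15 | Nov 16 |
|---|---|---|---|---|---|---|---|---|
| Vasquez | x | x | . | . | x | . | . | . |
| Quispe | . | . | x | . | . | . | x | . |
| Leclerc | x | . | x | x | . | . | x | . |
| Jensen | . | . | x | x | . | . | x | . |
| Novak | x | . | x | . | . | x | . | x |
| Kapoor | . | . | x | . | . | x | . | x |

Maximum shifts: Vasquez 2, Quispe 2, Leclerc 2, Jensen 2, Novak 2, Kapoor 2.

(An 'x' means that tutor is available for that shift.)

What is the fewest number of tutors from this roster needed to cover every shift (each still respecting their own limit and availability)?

10 slots to fill and no one can take more than 2, so at least ⌈10/2⌉ = 5 tutors are needed.
Vasquez, Quispe, Leclerc, Novak, and Kapoor alone can cover everything: Nov 9→Leclerc+Novak, Nov 10→Vasquez, Nov 11→Quispe, Nov 12→Leclerc, Nov 13→Vasquez, Nov 14→Novak+Kapoor, Nov 15→Quispe, Nov 16→Kapoor.

5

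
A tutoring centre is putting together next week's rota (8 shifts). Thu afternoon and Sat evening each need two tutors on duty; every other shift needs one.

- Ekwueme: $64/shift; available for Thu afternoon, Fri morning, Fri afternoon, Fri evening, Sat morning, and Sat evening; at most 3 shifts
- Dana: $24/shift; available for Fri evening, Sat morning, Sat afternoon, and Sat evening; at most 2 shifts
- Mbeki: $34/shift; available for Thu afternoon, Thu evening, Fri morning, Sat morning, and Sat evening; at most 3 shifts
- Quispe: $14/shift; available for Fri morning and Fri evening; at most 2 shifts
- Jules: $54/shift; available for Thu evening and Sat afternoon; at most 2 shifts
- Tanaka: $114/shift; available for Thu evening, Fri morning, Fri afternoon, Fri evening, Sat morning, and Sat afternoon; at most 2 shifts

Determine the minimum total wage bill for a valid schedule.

$360

Thu afternoon can only be covered by Ekwueme and Mbeki, so that assignment is forced.
Picking the cheapest available tutor for each shift independently would cost $330, but that ignores the shift limits.
An optimal schedule: Thu afternoon→Mbeki+Ekwueme, Thu evening→Mbeki, Fri morning→Quispe, Fri afternoon→Ekwueme, Fri evening→Quispe, Sat morning→Dana, Sat afternoon→Jules, Sat evening→Dana+Mbeki.
Total: 34 + 64 + 34 + 14 + 64 + 14 + 24 + 54 + 24 + 34 = $360.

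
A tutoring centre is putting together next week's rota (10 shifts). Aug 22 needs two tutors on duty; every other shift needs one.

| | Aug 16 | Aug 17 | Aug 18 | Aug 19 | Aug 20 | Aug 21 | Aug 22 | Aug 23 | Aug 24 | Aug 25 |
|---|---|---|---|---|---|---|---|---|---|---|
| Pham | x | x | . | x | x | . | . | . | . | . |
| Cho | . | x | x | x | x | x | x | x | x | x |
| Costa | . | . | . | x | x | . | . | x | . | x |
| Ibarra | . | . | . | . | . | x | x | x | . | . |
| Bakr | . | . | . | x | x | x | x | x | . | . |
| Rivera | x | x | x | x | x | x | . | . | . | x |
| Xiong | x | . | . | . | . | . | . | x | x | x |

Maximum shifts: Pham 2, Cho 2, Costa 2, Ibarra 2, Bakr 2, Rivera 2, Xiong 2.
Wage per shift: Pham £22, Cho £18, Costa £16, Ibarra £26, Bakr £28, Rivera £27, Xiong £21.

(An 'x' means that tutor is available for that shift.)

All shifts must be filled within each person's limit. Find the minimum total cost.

£233

Picking the cheapest available tutor for each shift independently would cost £201, but that ignores the shift limits.
An optimal schedule: Aug 16→Xiong, Aug 17→Pham, Aug 18→Cho, Aug 19→Pham, Aug 20→Rivera, Aug 21→Ibarra, Aug 22→Cho+Ibarra, Aug 23→Costa, Aug 24→Xiong, Aug 25→Costa.
Total: 21 + 22 + 18 + 22 + 27 + 26 + 18 + 26 + 16 + 21 + 16 = £233.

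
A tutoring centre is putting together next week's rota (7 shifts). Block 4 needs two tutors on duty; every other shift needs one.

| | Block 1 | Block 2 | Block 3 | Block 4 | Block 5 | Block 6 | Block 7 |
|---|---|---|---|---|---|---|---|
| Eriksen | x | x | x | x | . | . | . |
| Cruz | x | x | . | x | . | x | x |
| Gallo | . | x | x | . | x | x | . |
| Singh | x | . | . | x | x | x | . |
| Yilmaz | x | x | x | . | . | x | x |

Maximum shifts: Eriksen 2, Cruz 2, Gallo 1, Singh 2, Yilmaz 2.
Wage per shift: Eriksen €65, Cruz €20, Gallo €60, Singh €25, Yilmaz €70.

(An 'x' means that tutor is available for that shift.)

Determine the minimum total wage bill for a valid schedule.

€350

Picking the cheapest available tutor for each shift independently would cost €210, but that ignores the shift limits.
An optimal schedule: Block 1→Singh, Block 2→Yilmaz, Block 3→Eriksen, Block 4→Eriksen+Cruz, Block 5→Gallo, Block 6→Singh, Block 7→Cruz.
Total: 25 + 70 + 65 + 65 + 20 + 60 + 25 + 20 = €350.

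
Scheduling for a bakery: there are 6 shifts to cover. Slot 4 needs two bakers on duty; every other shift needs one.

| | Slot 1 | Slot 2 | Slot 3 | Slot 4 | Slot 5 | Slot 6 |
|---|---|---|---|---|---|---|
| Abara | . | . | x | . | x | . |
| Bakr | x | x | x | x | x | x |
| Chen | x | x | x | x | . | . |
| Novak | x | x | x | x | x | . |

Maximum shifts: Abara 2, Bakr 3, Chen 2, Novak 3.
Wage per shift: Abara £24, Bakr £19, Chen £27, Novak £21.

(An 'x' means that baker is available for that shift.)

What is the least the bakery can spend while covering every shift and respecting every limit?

£144

Slot 6 can only be covered by Bakr, so that assignment is forced.
Picking the cheapest available baker for each shift independently would cost £135, but that ignores the shift limits.
An optimal schedule: Slot 1→Bakr, Slot 2→Novak, Slot 3→Abara, Slot 4→Bakr+Novak, Slot 5→Novak, Slot 6→Bakr.
Total: 19 + 21 + 24 + 19 + 21 + 21 + 19 = £144.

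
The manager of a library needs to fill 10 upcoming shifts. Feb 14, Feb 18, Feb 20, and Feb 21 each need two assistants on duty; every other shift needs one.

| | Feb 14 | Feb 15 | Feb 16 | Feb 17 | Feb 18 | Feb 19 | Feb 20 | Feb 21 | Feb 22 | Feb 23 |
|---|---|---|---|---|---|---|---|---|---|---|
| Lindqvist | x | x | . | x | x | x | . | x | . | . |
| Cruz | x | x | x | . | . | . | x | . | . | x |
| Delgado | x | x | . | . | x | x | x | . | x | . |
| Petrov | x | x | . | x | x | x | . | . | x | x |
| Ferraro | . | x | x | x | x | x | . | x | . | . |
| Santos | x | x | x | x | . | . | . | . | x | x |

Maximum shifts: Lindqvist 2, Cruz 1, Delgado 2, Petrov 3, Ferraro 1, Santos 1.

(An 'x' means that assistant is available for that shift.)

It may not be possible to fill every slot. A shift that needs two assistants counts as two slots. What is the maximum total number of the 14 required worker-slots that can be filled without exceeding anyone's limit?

Total capacity across all assistants is 2+1+2+3+1+1 = 10, and 14 slots are needed, so at most 10 can be filled.
An assignment achieving 10: Feb 16→Santos, Feb 17→Lindqvist, Feb 18→Petrov, Feb 19→Petrov, Feb 20→Cruz+Delgado, Feb 21→Lindqvist+Ferraro, Feb 22→Delgado, Feb 23→Petrov.
Loads: Lindqvist 2/2, Cruz 1/1, Delgado 2/2, Petrov 3/3, Ferraro 1/1, Santos 1/1.

10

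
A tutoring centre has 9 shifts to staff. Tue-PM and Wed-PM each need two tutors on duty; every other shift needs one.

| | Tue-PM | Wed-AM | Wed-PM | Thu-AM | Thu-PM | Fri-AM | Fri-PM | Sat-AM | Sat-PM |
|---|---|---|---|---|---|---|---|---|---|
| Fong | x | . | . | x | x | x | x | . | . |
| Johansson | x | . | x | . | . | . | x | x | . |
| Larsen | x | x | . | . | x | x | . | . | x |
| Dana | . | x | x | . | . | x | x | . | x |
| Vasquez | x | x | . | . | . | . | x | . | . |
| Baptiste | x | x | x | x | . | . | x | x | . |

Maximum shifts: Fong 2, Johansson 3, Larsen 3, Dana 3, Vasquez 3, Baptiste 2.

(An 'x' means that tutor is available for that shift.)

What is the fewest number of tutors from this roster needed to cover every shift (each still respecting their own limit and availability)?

4

11 slots to fill and no one can take more than 3, so at least ⌈11/3⌉ = 4 tutors are needed.
Fong, Johansson, Larsen, and Dana alone can cover everything: Tue-PM→Johansson+Larsen, Wed-AM→Larsen, Wed-PM→Johansson+Dana, Thu-AM→Fong, Thu-PM→Fong, Fri-AM→Dana, Fri-PM→Dana, Sat-AM→Johansson, Sat-PM→Larsen.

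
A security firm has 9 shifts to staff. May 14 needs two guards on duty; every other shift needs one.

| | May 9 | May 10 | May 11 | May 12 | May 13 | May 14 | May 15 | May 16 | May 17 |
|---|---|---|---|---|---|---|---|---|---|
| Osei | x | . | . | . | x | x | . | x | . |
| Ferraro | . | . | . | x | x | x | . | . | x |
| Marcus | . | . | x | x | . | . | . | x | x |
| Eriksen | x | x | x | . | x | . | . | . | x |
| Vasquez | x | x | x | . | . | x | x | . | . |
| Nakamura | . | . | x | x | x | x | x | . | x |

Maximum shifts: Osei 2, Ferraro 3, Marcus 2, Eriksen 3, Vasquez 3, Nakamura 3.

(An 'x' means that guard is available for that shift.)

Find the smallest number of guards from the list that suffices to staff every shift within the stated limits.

10 slots to fill and no one can take more than 3, so at least ⌈10/3⌉ = 4 guards are needed.
Osei, Ferraro, Marcus, and Vasquez alone can cover everything: May 9→Osei, May 10→Vasquez, May 11→Marcus, May 12→Ferraro, May 13→Osei, May 14→Ferraro+Vasquez, May 15→Vasquez, May 16→Marcus, May 17→Ferraro.

4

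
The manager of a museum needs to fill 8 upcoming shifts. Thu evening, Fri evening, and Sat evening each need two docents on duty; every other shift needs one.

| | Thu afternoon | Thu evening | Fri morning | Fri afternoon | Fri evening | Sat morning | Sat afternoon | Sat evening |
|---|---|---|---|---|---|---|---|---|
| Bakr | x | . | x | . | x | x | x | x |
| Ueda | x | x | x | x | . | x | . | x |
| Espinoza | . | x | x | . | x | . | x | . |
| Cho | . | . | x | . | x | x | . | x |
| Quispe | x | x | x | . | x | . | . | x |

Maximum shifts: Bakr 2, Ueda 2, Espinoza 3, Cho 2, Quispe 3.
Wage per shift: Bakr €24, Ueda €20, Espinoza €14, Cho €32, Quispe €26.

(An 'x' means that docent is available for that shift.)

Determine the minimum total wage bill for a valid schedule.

Fri afternoon can only be covered by Ueda, so that assignment is forced.
Picking the cheapest available docent for each shift independently would cost €204, but that ignores the shift limits.
An optimal schedule: Thu afternoon→Ueda, Thu evening→Espinoza+Quispe, Fri morning→Espinoza, Fri afternoon→Ueda, Fri evening→Bakr+Quispe, Sat morning→Bakr, Sat afternoon→Espinoza, Sat evening→Quispe+Cho.
Total: 20 + 14 + 26 + 14 + 20 + 24 + 26 + 24 + 14 + 26 + 32 = €240.

€240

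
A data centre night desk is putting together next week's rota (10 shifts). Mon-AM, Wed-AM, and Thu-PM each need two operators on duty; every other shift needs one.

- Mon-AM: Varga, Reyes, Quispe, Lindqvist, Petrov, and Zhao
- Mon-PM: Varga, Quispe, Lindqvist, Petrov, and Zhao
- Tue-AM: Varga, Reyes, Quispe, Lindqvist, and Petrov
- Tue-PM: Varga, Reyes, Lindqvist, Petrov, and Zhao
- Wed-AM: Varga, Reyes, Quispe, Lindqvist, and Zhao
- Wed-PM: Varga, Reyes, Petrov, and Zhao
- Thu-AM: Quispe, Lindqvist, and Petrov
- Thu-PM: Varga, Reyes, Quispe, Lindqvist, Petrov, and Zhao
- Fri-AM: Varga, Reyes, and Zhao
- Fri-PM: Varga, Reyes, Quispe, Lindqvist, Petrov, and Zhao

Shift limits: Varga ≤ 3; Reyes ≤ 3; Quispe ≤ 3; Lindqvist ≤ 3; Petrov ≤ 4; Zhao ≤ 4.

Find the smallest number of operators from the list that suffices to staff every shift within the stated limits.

13 slots to fill and no one can take more than 4, so at least ⌈13/4⌉ = 4 operators are needed.
Varga, Reyes, Quispe, and Petrov alone can cover everything: Mon-AM→Reyes+Petrov, Mon-PM→Varga, Tue-AM→Petrov, Tue-PM→Varga, Wed-AM→Reyes+Quispe, Wed-PM→Reyes, Thu-AM→Quispe, Thu-PM→Quispe+Petrov, Fri-AM→Varga, Fri-PM→Petrov.

4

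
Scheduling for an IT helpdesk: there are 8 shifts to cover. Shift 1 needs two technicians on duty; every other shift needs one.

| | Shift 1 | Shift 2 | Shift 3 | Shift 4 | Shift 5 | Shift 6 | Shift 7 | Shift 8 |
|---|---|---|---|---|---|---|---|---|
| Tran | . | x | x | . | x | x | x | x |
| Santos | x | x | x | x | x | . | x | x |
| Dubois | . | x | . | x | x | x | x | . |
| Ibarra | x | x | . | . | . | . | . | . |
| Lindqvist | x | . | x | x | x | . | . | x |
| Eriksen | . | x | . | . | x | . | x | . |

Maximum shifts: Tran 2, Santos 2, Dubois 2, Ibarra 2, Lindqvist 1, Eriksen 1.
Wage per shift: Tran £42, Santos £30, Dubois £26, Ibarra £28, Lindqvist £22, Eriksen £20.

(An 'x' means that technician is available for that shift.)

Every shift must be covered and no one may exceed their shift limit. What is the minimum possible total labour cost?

£252

Picking the cheapest available technician for each shift independently would cost £202, but that ignores the shift limits.
An optimal schedule: Shift 1→Lindqvist+Ibarra, Shift 2→Ibarra, Shift 3→Santos, Shift 4→Dubois, Shift 5→Tran, Shift 6→Dubois, Shift 7→Eriksen, Shift 8→Santos.
Total: 22 + 28 + 28 + 30 + 26 + 42 + 26 + 20 + 30 = £252.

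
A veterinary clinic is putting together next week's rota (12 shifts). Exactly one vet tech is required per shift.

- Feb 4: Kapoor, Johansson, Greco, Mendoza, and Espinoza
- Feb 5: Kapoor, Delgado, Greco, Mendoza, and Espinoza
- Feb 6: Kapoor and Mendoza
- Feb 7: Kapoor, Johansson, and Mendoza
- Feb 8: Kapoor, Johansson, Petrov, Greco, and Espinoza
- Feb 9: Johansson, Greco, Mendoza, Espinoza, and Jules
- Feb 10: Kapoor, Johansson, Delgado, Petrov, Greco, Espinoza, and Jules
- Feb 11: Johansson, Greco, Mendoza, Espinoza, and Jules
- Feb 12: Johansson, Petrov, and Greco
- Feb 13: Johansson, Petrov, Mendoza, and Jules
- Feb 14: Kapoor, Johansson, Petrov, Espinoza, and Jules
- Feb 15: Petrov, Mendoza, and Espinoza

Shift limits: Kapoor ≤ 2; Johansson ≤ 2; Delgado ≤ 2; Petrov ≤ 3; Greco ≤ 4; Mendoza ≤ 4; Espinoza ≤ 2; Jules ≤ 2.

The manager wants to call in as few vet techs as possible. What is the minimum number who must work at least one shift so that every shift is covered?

12 slots to fill and no one can take more than 4, so at least ⌈12/4⌉ = 3 vet techs are needed.
Any 3 vet techs together have capacity at most 4+4+3 = 11 < 12 slots, so 3 can never suffice.
Kapoor, Johansson, Greco, and Mendoza alone can cover everything: Feb 4→Mendoza, Feb 5→Greco, Feb 6→Kapoor, Feb 7→Mendoza, Feb 8→Greco, Feb 9→Greco, Feb 10→Greco, Feb 11→Mendoza, Feb 12→Johansson, Feb 13→Johansson, Feb 14→Kapoor, Feb 15→Mendoza.

4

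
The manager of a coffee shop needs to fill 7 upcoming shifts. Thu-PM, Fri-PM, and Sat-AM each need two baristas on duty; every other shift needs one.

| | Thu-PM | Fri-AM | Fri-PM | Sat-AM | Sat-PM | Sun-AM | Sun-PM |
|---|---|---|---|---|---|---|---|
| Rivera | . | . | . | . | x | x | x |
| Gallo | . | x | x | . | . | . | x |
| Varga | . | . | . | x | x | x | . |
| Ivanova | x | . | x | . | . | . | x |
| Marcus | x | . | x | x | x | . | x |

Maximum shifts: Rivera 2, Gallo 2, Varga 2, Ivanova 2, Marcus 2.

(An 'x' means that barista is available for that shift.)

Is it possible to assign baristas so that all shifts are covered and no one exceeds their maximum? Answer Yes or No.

Thu-PM can only be covered by Ivanova and Marcus, so that assignment is forced.
Fri-AM can only be covered by Gallo, so that assignment is forced.
Sat-AM can only be covered by Varga and Marcus, so that assignment is forced.
One valid schedule: Thu-PM→Ivanova+Marcus, Fri-AM→Gallo, Fri-PM→Gallo+Ivanova, Sat-AM→Varga+Marcus, Sat-PM→Varga, Sun-AM→Rivera, Sun-PM→Rivera.
Loads: Rivera 2/2, Gallo 2/2, Varga 2/2, Ivanova 2/2, Marcus 2/2 — all within limits.

Yes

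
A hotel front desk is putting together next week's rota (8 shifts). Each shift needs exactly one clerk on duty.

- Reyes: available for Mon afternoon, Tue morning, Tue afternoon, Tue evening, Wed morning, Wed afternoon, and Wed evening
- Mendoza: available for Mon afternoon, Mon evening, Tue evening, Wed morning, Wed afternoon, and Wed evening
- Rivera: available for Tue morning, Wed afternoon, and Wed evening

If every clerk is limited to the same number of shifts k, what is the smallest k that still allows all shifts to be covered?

3

With 3 clerks and 8 worker-slots to fill, someone must work at least ⌈8/3⌉ = 3 shifts, so k ≥ 3.
k = 3 works: Mon afternoon→Reyes, Mon evening→Mendoza, Tue morning→Reyes, Tue afternoon→Reyes, Tue evening→Mendoza, Wed morning→Mendoza, Wed afternoon→Rivera, Wed evening→Rivera.
Loads: Reyes 3, Mendoza 3, Rivera 2 — all ≤ 3.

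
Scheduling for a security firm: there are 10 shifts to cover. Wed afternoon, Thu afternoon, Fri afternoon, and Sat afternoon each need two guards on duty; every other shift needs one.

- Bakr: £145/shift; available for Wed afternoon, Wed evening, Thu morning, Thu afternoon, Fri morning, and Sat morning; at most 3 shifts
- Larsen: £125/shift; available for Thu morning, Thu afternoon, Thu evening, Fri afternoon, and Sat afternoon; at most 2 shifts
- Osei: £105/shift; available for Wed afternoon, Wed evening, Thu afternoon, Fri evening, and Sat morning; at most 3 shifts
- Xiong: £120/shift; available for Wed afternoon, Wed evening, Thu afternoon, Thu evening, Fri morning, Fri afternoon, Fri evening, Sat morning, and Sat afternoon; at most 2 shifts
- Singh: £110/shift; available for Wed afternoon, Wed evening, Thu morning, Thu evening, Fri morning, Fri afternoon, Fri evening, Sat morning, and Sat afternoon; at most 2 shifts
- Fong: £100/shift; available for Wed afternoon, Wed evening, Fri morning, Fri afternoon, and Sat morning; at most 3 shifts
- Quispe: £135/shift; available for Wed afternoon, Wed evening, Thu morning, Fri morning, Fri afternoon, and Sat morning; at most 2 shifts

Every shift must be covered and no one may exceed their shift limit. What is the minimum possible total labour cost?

£1595

Picking the cheapest available guard for each shift independently would cost £1495, but that ignores the shift limits.
An optimal schedule: Wed afternoon→Osei+Quispe, Wed evening→Fong, Thu morning→Larsen, Thu afternoon→Osei+Xiong, Thu evening→Singh, Fri morning→Fong, Fri afternoon→Larsen+Quispe, Fri evening→Osei, Sat morning→Fong, Sat afternoon→Singh+Xiong.
Total: 105 + 135 + 100 + 125 + 105 + 120 + 110 + 100 + 125 + 135 + 105 + 100 + 110 + 120 = £1595.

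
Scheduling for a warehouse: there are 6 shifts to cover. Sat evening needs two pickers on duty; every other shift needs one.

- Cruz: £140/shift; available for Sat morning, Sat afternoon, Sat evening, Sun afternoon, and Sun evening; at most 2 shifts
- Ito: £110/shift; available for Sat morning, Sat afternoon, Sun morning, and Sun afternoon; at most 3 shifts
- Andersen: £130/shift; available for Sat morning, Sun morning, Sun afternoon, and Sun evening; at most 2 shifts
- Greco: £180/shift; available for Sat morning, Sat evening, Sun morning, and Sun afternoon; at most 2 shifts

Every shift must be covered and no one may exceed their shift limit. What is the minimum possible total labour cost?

Sat evening can only be covered by Cruz and Greco, so that assignment is forced.
Picking the cheapest available picker for each shift independently would cost £890, but that ignores the shift limits.
An optimal schedule: Sat morning→Ito, Sat afternoon→Ito, Sat evening→Cruz+Greco, Sun morning→Ito, Sun afternoon→Andersen, Sun evening→Andersen.
Total: 110 + 110 + 140 + 180 + 110 + 130 + 130 = £910.

£910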